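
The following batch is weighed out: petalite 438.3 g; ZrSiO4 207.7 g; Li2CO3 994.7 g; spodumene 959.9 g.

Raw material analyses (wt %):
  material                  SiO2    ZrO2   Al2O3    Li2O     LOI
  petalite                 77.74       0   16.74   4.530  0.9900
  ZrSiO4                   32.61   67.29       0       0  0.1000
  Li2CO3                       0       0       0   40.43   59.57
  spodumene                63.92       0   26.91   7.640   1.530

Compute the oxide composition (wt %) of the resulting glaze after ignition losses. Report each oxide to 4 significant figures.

The working math maintains exact precision in every operation. Mid-chain values are printed rounded to four significant digits in the working; every reported figure takes just one rounding — all derived quantities, including LOI, yield, glass mass, the four compositions, the totals, are re-derived from the batch weights at 1989 g of glass at full float precision as written in the problem or the answer.
Delivered oxide masses:
  SiO2: 438.3·0.7774 + 207.7·0.3261 + 959.9·0.6392 = 1022 g
  ZrO2: 207.7·0.6729 = 139.8 g
  Al2O3: 438.3·0.1674 + 959.9·0.2691 = 331.7 g
  Li2O: 438.3·0.04530 + 994.7·0.4043 + 959.9·0.07640 = 495.3 g
LOI: 438.3·0.009900 + 207.7·0.001000 + 994.7·0.5957 + 959.9·0.01530 = 611.8 g
The glass mass, total less LOI, = 2601 − 611.8 = 1989 g (matching Σ of the oxides)
oxide / glass × 100 gives the wt %

Glass mass = 1989 g (batch 2601 − LOI 611.8).
Composition: SiO2 51.39%, ZrO2 7.027%, Al2O3 16.68%, Li2O 24.91%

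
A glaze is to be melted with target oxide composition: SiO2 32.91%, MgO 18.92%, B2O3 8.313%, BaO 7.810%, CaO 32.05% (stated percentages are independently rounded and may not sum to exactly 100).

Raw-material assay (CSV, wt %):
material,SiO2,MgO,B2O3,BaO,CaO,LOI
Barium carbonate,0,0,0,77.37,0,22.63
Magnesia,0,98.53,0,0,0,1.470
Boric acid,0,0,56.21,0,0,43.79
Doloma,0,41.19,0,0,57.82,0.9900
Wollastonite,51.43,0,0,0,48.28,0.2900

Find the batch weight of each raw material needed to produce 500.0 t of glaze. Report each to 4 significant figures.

The whole derivation maintains full precision at all times — values along the way are printed, with 4-significant-figure rounding, at each printed step; every reported result takes a single rounding. All derived quantities are rebuilt in full precision (the five compositions, net glass mass, ignition loss, the yield, the totals) using the weight values on 500.0 t of glass, exactly as printed in the problem or answer text.
Oxide-by-oxide targets in 500.0 t glaze:
  SiO2: 32.91% × 500.0 = 164.6 t
  MgO: 18.92% × 500.0 = 94.60 t
  B2O3: 8.313% × 500.0 = 41.56 t
  BaO: 7.810% × 500.0 = 39.05 t
  CaO: 32.05% × 500.0 = 160.2 t
Verifying the oxide balance with the batch weights as given, for the quoted basis mass (target by target, the sums agree inside rounding margins):
  SiO2: 319.9·0.5143 = 164.5 t (target 164.6 t)
  MgO: 91.83·0.9853 + 9.994·0.4119 = 94.60 t (target 94.60 t)
  B2O3: 73.95·0.5621 = 41.57 t (target 41.56 t)
  BaO: 50.47·0.7737 = 39.05 t (target 39.05 t)
  CaO: 9.994·0.5782 + 319.9·0.4828 = 160.2 t (target 160.2 t)
Auditing the glass mass value: batch total minus LOI = 500.0 t (the Σ of target masses is 500.0 t; basis as stated: 500.0 t — any gap is answer rounding).
Batch total: Σ batch = 546.1 t; LOI removed, Σ of batch·LOI: 46.18 t; glass ÷ batch gives a yield of 91.54%.

Batch per 500.0 t glaze:
  Barium carbonate: 50.47 t
  Magnesia: 91.83 t
  Boric acid: 73.95 t
  Doloma: 9.994 t
  Wollastonite: 319.9 t
Total batch = 546.1 t; LOI loss = 46.18 t; yield = 91.54%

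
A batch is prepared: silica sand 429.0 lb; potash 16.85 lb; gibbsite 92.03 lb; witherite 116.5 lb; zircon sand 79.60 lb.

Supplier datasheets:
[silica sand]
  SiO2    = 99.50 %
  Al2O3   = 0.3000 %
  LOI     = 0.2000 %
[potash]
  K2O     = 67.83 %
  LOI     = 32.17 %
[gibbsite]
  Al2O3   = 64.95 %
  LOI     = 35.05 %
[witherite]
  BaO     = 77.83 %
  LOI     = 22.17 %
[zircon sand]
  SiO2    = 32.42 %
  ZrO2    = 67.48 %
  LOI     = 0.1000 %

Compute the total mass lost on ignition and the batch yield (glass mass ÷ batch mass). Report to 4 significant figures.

The whole derivation keeps full precision throughout — in-progress results are shown, rounded to four significant figures, in the working — a single rounding completes each reported figure — the derived quantities are carried from the weighed amounts at 669.5 lb of glass at exact precision (five oxide percentages, yield, LOI, glass mass, the totals), as given in the question or the answer.
LOI of each material in turn:
  silica sand: 429.0 × 0.002000 = 0.8580 lb
  potash: 16.85 × 0.3217 = 5.421 lb
  gibbsite: 92.03 × 0.3505 = 32.26 lb
  witherite: 116.5 × 0.2217 = 25.83 lb
  zircon sand: 79.60 × 0.001000 = 0.07960 lb
Total LOI = 64.44 lb
Glass = batch − LOI = 734.0 − 64.44 = 669.5 lb

LOI loss = 64.44 lb; glass = 669.5 lb; yield = 91.22%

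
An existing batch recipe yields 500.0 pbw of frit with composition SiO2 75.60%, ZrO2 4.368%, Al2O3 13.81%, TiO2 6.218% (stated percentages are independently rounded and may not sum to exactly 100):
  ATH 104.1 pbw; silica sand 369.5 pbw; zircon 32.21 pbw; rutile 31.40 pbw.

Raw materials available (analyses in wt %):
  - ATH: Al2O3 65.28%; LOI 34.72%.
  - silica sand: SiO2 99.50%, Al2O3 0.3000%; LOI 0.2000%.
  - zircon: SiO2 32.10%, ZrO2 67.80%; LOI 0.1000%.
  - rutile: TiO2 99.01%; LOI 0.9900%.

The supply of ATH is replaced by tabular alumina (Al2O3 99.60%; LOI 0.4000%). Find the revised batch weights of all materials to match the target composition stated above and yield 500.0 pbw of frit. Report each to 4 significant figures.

Revised batch per 500.0 pbw frit:
  tabular alumina: 68.21 pbw
  silica sand: 369.5 pbw
  zircon: 32.21 pbw
  rutile: 31.40 pbw
Total batch = 501.3 pbw; LOI loss = 1.355 pbw

Every computation maintains full precision through every step. The intermediate values are shown, rounded to 4 significant digits, at each printed step; exactly one rounding goes into every reported value — the derived quantities, which include net glass mass, totals, four oxide percentages, yield, ignition loss, are recomputed in exact precision, as they appear in the question or the answer, from the weighed amounts at 500.0 pbw of glass.
Target oxide masses per 500.0 pbw frit:
  SiO2: 75.60% × 500.0 = 378.0 pbw
  ZrO2: 4.368% × 500.0 = 21.84 pbw
  Al2O3: 13.81% × 500.0 = 69.05 pbw
  TiO2: 6.218% × 500.0 = 31.09 pbw
Oxide-by-oxide audit using the reported weights, versus the basis set out (each sum matches its target mass inside rounding margins):
  SiO2: 369.5·0.9950 + 32.21·0.3210 = 378.0 pbw (target 378.0 pbw)
  ZrO2: 32.21·0.6780 = 21.84 pbw (target 21.84 pbw)
  Al2O3: 68.21·0.9960 + 369.5·0.003000 = 69.05 pbw (target 69.05 pbw)
  TiO2: 31.40·0.9901 = 31.09 pbw (target 31.09 pbw)
Mass balance on the glass: total charge less LOI = 500.0 pbw (the targets, summed, come to 500.0 pbw; basis as stated: 500.0 pbw — any gap is answer rounding).
Summing the batch: Σ batch = 501.3 pbw; loss to ignition Σ batch·LOI = 1.355 pbw; yield = glass ÷ total batch = 99.73%.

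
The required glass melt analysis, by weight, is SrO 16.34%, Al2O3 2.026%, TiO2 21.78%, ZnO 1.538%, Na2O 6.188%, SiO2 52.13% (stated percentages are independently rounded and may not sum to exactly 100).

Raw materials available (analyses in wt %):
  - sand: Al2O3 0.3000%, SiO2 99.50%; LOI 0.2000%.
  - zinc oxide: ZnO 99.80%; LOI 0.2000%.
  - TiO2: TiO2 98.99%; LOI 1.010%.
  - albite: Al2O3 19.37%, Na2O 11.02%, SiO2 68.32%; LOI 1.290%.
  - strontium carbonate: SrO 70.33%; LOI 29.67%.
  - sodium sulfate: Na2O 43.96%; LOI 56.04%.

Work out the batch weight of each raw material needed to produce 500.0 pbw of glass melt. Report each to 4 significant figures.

Batch per 500.0 pbw glass melt:
  sand: 228.5 pbw
  zinc oxide: 7.705 pbw
  TiO2: 110.0 pbw
  albite: 48.76 pbw
  strontium carbonate: 116.2 pbw
  sodium sulfate: 58.16 pbw
Total batch = 569.3 pbw; LOI loss = 69.28 pbw; yield = 87.83%

All internal work carries exact precision at each step — values along the way are displayed, with 4-significant-figure rounding, alongside each step — each reported value is rounded a single time — the derived quantities, including the yield, net glass mass, six oxide percentages, ignition loss, the totals, are re-derived starting from the weights per 500.0 pbw of glass at full precision, as set out in the question or the answer.
The oxide mass targets at 500.0 pbw glass melt:
  SrO: 16.34% × 500.0 = 81.70 pbw
  Al2O3: 2.026% × 500.0 = 10.13 pbw
  TiO2: 21.78% × 500.0 = 108.9 pbw
  ZnO: 1.538% × 500.0 = 7.690 pbw
  Na2O: 6.188% × 500.0 = 30.94 pbw
  SiO2: 52.13% × 500.0 = 260.6 pbw
Verifying the oxide balance applying the batch weights above, at the basis given (delivered sums recover each target up to rounding of the answer):
  SrO: 116.2·0.7033 = 81.72 pbw (target 81.70 pbw)
  Al2O3: 228.5·0.003000 + 48.76·0.1937 = 10.13 pbw (target 10.13 pbw)
  TiO2: 110.0·0.9899 = 108.9 pbw (target 108.9 pbw)
  ZnO: 7.705·0.9980 = 7.690 pbw (target 7.690 pbw)
  Na2O: 48.76·0.1102 + 58.16·0.4396 = 30.94 pbw (target 30.94 pbw)
  SiO2: 228.5·0.9950 + 48.76·0.6832 = 260.7 pbw (target 260.6 pbw)
Glass-mass bookkeeping: batch Σ − ignition loss = 500.0 pbw (oxide target masses add up to 500.0 pbw; versus the stated basis of 500.0 pbw — any gap is answer rounding).
Batch total: Σ batch = 569.3 pbw; the LOI term Σ batch·LOI equals 69.28 pbw; yield = glass ÷ total batch = 87.83%.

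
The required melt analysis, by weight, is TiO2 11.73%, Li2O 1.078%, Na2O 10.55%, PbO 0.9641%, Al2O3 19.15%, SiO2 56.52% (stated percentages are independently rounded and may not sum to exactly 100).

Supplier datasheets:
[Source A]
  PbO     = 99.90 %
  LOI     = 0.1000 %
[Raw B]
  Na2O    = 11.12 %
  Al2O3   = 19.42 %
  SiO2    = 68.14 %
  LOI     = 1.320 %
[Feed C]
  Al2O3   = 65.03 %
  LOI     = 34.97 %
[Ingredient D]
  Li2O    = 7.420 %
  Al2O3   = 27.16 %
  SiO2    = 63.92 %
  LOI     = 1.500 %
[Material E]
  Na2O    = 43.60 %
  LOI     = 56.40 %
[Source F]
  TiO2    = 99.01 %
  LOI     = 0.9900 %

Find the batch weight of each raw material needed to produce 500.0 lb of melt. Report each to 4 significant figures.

Batch per 500.0 lb melt:
  Source A: 4.825 lb
  Raw B: 346.6 lb
  Feed C: 13.40 lb
  Ingredient D: 72.64 lb
  Material E: 32.59 lb
  Source F: 59.24 lb
Total batch = 529.3 lb; LOI loss = 29.32 lb; yield = 94.46%

The working math holds exact precision all the way through — in-progress results appear (rounded to four significant digits) when written out; every reported number is rounded just once; the derived quantities are recomputed in exact precision (glass mass, the six compositions, the yield, ignition loss, the totals) from the batch weights on 500.0 lb of glass, as set out in question or answer.
Target oxide masses per 500.0 lb melt:
  TiO2: 11.73% × 500.0 = 58.65 lb
  Li2O: 1.078% × 500.0 = 5.390 lb
  Na2O: 10.55% × 500.0 = 52.75 lb
  PbO: 0.9641% × 500.0 = 4.820 lb
  Al2O3: 19.15% × 500.0 = 95.75 lb
  SiO2: 56.52% × 500.0 = 282.6 lb
Mass-balance tally per oxide working from each reported weight, at the basis given (oxide sums agree with the targets within answer rounding):
  TiO2: 59.24·0.9901 = 58.65 lb (target 58.65 lb)
  Li2O: 72.64·0.07420 = 5.390 lb (target 5.390 lb)
  Na2O: 346.6·0.1112 + 32.59·0.4360 = 52.75 lb (target 52.75 lb)
  PbO: 4.825·0.9990 = 4.820 lb (target 4.820 lb)
  Al2O3: 346.6·0.1942 + 13.40·0.6503 + 72.64·0.2716 = 95.75 lb (target 95.75 lb)
  SiO2: 346.6·0.6814 + 72.64·0.6392 = 282.6 lb (target 282.6 lb)
Mass balance on the glass: the batch minus its LOI: 500.0 lb (summing oxide targets gives 500.0 lb; the stated basis being 500.0 lb — gaps are rounding artifacts).
Batch grand total — Σ batch = 529.3 lb; loss to ignition Σ batch·LOI = 29.32 lb; as yield: glass ÷ batch → 94.46%.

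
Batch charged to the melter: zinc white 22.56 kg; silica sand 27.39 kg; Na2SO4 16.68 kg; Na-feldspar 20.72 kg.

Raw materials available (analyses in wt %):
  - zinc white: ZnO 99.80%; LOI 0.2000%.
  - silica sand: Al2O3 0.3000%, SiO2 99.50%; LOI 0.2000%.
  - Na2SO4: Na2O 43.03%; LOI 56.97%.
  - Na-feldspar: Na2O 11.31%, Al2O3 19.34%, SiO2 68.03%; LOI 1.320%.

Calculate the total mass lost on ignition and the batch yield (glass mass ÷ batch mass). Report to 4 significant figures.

LOI loss = 9.876 kg; glass = 77.47 kg; yield = 88.69%

All internal work maintains exact precision through the solve. Values along the way are shown rounded off to 4 significant digits when written out. Each reported value takes exactly one rounding. Derived quantities (ignition loss, glass mass, four oxide percentages, the totals, the yield) are rebuilt at full precision from the batch weights on 77.47 kg of glass, precisely as stated by the question or the answer.
Loss on ignition, line by line:
  zinc white: 22.56 × 0.002000 = 0.04512 kg
  silica sand: 27.39 × 0.002000 = 0.05478 kg
  Na2SO4: 16.68 × 0.5697 = 9.503 kg
  Na-feldspar: 20.72 × 0.01320 = 0.2735 kg
Total LOI = 9.876 kg
Glass = batch − LOI = 87.35 − 9.876 = 77.47 kg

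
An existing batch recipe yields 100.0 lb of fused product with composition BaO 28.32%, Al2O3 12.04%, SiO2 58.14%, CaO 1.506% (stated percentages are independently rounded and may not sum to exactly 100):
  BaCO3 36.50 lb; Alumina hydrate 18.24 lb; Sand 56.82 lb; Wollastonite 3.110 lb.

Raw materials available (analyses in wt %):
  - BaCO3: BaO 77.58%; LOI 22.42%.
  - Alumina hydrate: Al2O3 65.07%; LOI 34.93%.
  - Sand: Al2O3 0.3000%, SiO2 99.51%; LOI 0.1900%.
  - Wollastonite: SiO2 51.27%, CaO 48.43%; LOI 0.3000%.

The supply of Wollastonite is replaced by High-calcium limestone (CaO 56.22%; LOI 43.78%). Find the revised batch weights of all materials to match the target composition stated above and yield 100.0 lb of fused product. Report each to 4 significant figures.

Mid-chain values are shown rounded to 4 significant figures on the page — every computation carries full float precision at each step — every reported figure takes exactly one rounding; derived quantities (glass mass, the four compositions, LOI, the totals, yield) are rebuilt in full precision using the weight values at 100.0 lb of glass as they appear in the question or the answer.
Per-oxide target masses for 100.0 lb fused product:
  BaO: 28.32% × 100.0 = 28.32 lb
  Al2O3: 12.04% × 100.0 = 12.04 lb
  SiO2: 58.14% × 100.0 = 58.14 lb
  CaO: 1.506% × 100.0 = 1.506 lb
Sums-versus-targets review on the weights just shown, relative to the basis at hand (sums match the target masses up to rounding of the answer):
  BaO: 36.50·0.7758 = 28.32 lb (target 28.32 lb)
  Al2O3: 18.23·0.6507 + 58.43·0.003000 = 12.04 lb (target 12.04 lb)
  SiO2: 58.43·0.9951 = 58.14 lb (target 58.14 lb)
  CaO: 2.679·0.5622 = 1.506 lb (target 1.506 lb)
Consistency of the glass mass: net batch after ignition = 100.0 lb (summing oxide targets gives 100.0 lb; versus the stated basis of 100.0 lb — any gap is answer rounding).
Total batch = Σ batch = 115.8 lb; loss to ignition Σ batch·LOI = 15.83 lb; yield = glass ÷ total batch = 86.33%.

Revised batch per 100.0 lb fused product:
  BaCO3: 36.50 lb
  Alumina hydrate: 18.23 lb
  Sand: 58.43 lb
  High-calcium limestone: 2.679 lb
Total batch = 115.8 lb; LOI loss = 15.83 lb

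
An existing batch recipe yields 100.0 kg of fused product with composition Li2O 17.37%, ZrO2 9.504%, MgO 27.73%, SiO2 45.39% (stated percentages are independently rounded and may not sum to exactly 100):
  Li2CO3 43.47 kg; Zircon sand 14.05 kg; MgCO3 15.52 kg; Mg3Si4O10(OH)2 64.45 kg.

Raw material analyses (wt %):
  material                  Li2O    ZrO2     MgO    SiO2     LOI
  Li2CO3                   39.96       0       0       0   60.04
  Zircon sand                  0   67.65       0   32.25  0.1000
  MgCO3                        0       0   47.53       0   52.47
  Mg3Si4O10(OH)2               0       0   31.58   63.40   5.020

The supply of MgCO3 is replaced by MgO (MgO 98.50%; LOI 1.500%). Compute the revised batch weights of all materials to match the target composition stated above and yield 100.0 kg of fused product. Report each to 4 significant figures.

Mid-chain values are rounded to 4 significant digits when quoted. Every computation keeps full float precision at all times. Each reported figure is rounded only once; all derived quantities, including net glass mass, the totals, LOI, yield, four oxide percentages, are rebuilt starting from the weights at 100.0 kg of glass in exact precision, precisely as stated by the question or the answer.
Oxide mass targets, per 100.0 kg fused product:
  Li2O: 17.37% × 100.0 = 17.37 kg
  ZrO2: 9.504% × 100.0 = 9.504 kg
  MgO: 27.73% × 100.0 = 27.73 kg
  SiO2: 45.39% × 100.0 = 45.39 kg
Verifying the oxide balance given the weights on record, versus the basis set out (each sum matches its target mass up to rounding of the answer):
  Li2O: 43.47·0.3996 = 17.37 kg (target 17.37 kg)
  ZrO2: 14.05·0.6765 = 9.505 kg (target 9.504 kg)
  MgO: 7.490·0.9850 + 64.45·0.3158 = 27.73 kg (target 27.73 kg)
  SiO2: 14.05·0.3225 + 64.45·0.6340 = 45.39 kg (target 45.39 kg)
Consistency of the glass mass: batch Σ − ignition loss = 100.0 kg (targets for the oxides total 99.99 kg; with the basis standing at 100.0 kg — gaps are rounding artifacts).
Batch grand total — Σ batch = 129.5 kg; the LOI term Σ batch·LOI equals 29.46 kg; the yield ratio, glass ÷ batch: 77.24%.

Revised batch per 100.0 kg fused product:
  Li2CO3: 43.47 kg
  Zircon sand: 14.05 kg
  MgO: 7.490 kg
  Mg3Si4O10(OH)2: 64.45 kg
Total batch = 129.5 kg; LOI loss = 29.46 kg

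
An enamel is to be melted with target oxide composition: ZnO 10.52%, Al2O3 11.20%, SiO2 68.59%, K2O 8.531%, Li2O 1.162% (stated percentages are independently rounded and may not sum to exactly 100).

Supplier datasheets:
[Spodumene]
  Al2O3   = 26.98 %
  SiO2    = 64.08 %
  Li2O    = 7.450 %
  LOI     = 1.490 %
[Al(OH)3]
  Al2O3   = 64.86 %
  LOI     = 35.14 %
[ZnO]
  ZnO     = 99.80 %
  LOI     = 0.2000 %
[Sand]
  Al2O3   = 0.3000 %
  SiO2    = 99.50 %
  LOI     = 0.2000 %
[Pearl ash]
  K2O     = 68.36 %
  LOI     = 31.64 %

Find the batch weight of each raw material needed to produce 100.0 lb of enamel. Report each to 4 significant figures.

Batch per 100.0 lb enamel:
  Spodumene: 15.60 lb
  Al(OH)3: 10.51 lb
  ZnO: 10.54 lb
  Sand: 58.89 lb
  Pearl ash: 12.48 lb
Total batch = 108.0 lb; LOI loss = 8.013 lb; yield = 92.58%

Full float precision is held all the way through — working values are displayed, rounded to four significant figures, in the printout — each reported number takes exactly one rounding. All derived quantities (net glass mass, yield, ignition loss, totals, the five compositions) are recomputed from the batch weights per 100.0 lb of glass at exact precision as set out in question or answer.
Target oxide masses per 100.0 lb enamel:
  ZnO: 10.52% × 100.0 = 10.52 lb
  Al2O3: 11.20% × 100.0 = 11.20 lb
  SiO2: 68.59% × 100.0 = 68.59 lb
  K2O: 8.531% × 100.0 = 8.531 lb
  Li2O: 1.162% × 100.0 = 1.162 lb
Sums-versus-targets review applying the batch weights above, per the basis as stated (delivered sums recover each target up to rounding of the answer):
  ZnO: 10.54·0.9980 = 10.52 lb (target 10.52 lb)
  Al2O3: 15.60·0.2698 + 10.51·0.6486 + 58.89·0.003000 = 11.20 lb (target 11.20 lb)
  SiO2: 15.60·0.6408 + 58.89·0.9950 = 68.59 lb (target 68.59 lb)
  K2O: 12.48·0.6836 = 8.531 lb (target 8.531 lb)
  Li2O: 15.60·0.07450 = 1.162 lb (target 1.162 lb)
Glass-mass bookkeeping: batch Σ − ignition loss = 100.0 lb (the Σ of target masses is 100.0 lb; versus the stated basis of 100.0 lb — any gap is answer rounding).
Whole-batch sum: Σ batch = 108.0 lb; LOI removed, Σ of batch·LOI: 8.013 lb; yield, glass over the total, = 92.58%.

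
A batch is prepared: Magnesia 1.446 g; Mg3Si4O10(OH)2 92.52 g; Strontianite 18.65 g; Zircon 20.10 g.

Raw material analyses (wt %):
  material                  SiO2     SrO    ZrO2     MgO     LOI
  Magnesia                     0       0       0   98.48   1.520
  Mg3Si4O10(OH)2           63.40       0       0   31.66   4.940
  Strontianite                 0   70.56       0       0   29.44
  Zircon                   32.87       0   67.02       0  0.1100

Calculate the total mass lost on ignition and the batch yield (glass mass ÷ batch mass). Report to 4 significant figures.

LOI loss = 10.11 g; glass = 122.6 g; yield = 92.39%

All internal work holds full float precision at every stage. Mid-chain values are shown, rounded to four significant figures, between the steps. Every reported number undergoes a single rounding — derived quantities (the four compositions, totals, net glass mass, the yield, LOI) are rebuilt starting from the weights at 122.6 g of glass in full float precision, as written in the question or the answer.
Each material's LOI contribution:
  Magnesia: 1.446 × 0.01520 = 0.02198 g
  Mg3Si4O10(OH)2: 92.52 × 0.04940 = 4.570 g
  Strontianite: 18.65 × 0.2944 = 5.491 g
  Zircon: 20.10 × 0.001100 = 0.02211 g
Total LOI = 10.11 g
Glass = batch − LOI = 132.7 − 10.11 = 122.6 g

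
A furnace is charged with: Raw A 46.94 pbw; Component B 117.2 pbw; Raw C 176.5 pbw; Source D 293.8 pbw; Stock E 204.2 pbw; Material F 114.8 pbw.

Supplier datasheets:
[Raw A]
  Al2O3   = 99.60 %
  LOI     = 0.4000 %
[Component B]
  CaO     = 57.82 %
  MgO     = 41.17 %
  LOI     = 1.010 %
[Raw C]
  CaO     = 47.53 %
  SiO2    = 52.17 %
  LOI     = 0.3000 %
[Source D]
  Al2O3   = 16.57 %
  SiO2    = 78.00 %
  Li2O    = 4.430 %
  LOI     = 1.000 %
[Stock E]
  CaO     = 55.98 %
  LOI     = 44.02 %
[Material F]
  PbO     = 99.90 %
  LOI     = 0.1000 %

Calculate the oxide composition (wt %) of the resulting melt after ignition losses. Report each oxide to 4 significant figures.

Glass mass = 858.6 pbw (batch 953.4 − LOI 94.84).
Composition: Al2O3 11.12%, CaO 30.98%, PbO 13.36%, SiO2 37.41%, MgO 5.620%, Li2O 1.516%

The working math runs at exact precision in all steps. The intermediate values are displayed with 4-significant-digit rounding within the worked lines; exactly one rounding lands on every reported number. All derived quantities (LOI, net glass mass, the six compositions, the totals, the yield) are rebuilt in full precision using the weight values per 858.6 pbw of glass, as quoted within question or answer.
Delivered oxide masses:
  Al2O3: 46.94·0.9960 + 293.8·0.1657 = 95.43 pbw
  CaO: 117.2·0.5782 + 176.5·0.4753 + 204.2·0.5598 = 266.0 pbw
  PbO: 114.8·0.9990 = 114.7 pbw
  SiO2: 176.5·0.5217 + 293.8·0.7800 = 321.2 pbw
  MgO: 117.2·0.4117 = 48.25 pbw
  Li2O: 293.8·0.04430 = 13.02 pbw
LOI: 46.94·0.004000 + 117.2·0.01010 + 176.5·0.003000 + 293.8·0.01000 + 204.2·0.4402 + 114.8·0.001000 = 94.84 pbw
Glass mass = batch − LOI = 953.4 − 94.84 = 858.6 pbw (equal to the oxide-mass sum)
percent share: oxide ÷ glass, ×100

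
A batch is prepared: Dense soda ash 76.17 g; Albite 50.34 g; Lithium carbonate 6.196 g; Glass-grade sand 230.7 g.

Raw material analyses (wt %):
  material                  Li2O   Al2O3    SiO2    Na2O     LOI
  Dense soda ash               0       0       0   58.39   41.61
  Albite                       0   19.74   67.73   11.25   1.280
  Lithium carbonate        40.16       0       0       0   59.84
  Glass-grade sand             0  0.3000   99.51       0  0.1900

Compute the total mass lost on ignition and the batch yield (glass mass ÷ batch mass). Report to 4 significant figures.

Mid-chain values are shown rounded to 4 significant digits on the page; the working math maintains full float precision in every operation — exactly one rounding goes into each reported figure; all derived quantities are re-derived in full precision (the totals, ignition loss, yield, glass mass, four oxide percentages) from the weighed amounts on 326.9 g of glass as they appear in question or answer.
LOI of each material in turn:
  Dense soda ash: 76.17 × 0.4161 = 31.69 g
  Albite: 50.34 × 0.01280 = 0.6444 g
  Lithium carbonate: 6.196 × 0.5984 = 3.708 g
  Glass-grade sand: 230.7 × 0.001900 = 0.4383 g
Total LOI = 36.48 g
Glass = batch − LOI = 363.4 − 36.48 = 326.9 g

LOI loss = 36.48 g; glass = 326.9 g; yield = 89.96%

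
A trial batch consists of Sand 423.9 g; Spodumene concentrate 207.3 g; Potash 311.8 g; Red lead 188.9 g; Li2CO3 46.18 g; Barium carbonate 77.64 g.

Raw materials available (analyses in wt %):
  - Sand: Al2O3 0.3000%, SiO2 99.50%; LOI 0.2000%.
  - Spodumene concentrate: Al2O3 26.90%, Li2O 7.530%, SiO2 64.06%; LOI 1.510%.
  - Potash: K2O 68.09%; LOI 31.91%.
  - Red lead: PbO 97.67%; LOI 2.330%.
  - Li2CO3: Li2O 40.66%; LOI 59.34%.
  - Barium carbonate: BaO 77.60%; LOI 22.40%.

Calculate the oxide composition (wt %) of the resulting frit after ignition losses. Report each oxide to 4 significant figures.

Glass mass = 1103 g (batch 1256 − LOI 152.7).
Composition: Al2O3 5.171%, PbO 16.73%, Li2O 3.117%, SiO2 50.28%, BaO 5.462%, K2O 19.25%

In-progress results are shown rounded off to 4 significant figures as written — all internal work runs at exact precision end to end; every reported value is rounded just once. The derived quantities, including the six compositions, glass mass, ignition loss, the totals, yield, are re-derived using the weight values per 1103 g of glass in exact precision, as set out in the problem or answer text.
Per-oxide mass from batch:
  Al2O3: 423.9·0.003000 + 207.3·0.2690 = 57.04 g
  PbO: 188.9·0.9767 = 184.5 g
  Li2O: 207.3·0.07530 + 46.18·0.4066 = 34.39 g
  SiO2: 423.9·0.9950 + 207.3·0.6406 = 554.6 g
  BaO: 77.64·0.7760 = 60.25 g
  K2O: 311.8·0.6809 = 212.3 g
LOI: 423.9·0.002000 + 207.3·0.01510 + 311.8·0.3191 + 188.9·0.02330 + 46.18·0.5934 + 77.64·0.2240 = 152.7 g
Resulting glass, batch − LOI: 1256 − 152.7 = 1103 g (equal to the oxide-mass sum)
wt %: oxide over glass, times 100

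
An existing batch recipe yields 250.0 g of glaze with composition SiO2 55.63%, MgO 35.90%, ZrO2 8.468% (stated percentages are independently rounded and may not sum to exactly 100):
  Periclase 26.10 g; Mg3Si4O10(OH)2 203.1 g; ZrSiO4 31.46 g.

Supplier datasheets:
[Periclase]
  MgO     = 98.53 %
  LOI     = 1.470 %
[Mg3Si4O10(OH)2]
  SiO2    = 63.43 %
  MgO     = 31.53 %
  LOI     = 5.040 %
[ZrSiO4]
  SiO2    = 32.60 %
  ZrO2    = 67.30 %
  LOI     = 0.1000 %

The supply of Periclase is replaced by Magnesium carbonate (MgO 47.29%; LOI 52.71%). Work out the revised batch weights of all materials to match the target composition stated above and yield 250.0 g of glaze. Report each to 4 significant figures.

Each numeric step keeps exact precision in every operation; working values appear rounded off to 4 significant figures between the steps. Every reported value is rounded exactly once; all derived quantities are re-derived in full float precision (totals, yield, the three compositions, net glass mass, ignition loss) from the weighed amounts for 250.0 g of glass as they appear in the problem or the answer.
Per-oxide target masses for 250.0 g glaze:
  SiO2: 55.63% × 250.0 = 139.1 g
  MgO: 35.90% × 250.0 = 89.75 g
  ZrO2: 8.468% × 250.0 = 21.17 g
Checking each oxide sum working from each reported weight, at the basis given (summed amounts equal target values within answer rounding):
  SiO2: 203.1·0.6343 + 31.46·0.3260 = 139.1 g (target 139.1 g)
  MgO: 54.38·0.4729 + 203.1·0.3153 = 89.75 g (target 89.75 g)
  ZrO2: 31.46·0.6730 = 21.17 g (target 21.17 g)
Consistency of the glass mass: net batch after ignition = 250.0 g (targets for the oxides total 250.0 g; stated basis 250.0 g — rounding explains the deltas).
Summing the batch: Σ batch = 288.9 g; ignition loss, Σ(batch × LOI) = 38.93 g; as yield: glass ÷ batch → 86.53%.

Revised batch per 250.0 g glaze:
  Magnesium carbonate: 54.38 g
  Mg3Si4O10(OH)2: 203.1 g
  ZrSiO4: 31.46 g
Total batch = 288.9 g; LOI loss = 38.93 g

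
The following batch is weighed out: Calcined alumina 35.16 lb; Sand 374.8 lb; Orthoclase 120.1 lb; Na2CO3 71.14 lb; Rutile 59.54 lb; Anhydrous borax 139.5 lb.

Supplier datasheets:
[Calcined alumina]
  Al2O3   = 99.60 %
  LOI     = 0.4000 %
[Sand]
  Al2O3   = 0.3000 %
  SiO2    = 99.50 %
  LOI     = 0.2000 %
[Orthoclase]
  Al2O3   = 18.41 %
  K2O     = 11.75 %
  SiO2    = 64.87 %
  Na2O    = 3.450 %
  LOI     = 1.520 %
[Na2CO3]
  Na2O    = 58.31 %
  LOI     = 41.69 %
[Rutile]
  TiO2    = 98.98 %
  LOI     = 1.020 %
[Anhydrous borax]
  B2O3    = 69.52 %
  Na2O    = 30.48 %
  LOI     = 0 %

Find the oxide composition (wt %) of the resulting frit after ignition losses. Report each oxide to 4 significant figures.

Every computation carries full float precision through the solve. Mid-chain values are displayed rounded to 4 significant digits at each printed step. Exactly one rounding lands on every reported figure. All derived quantities (ignition loss, the yield, glass mass, six oxide percentages, the totals) are re-derived in full float precision from the batch weights for 767.3 lb of glass as they appear in the problem or answer text.
Mass of each oxide from the mix:
  TiO2: 59.54·0.9898 = 58.93 lb
  Al2O3: 35.16·0.9960 + 374.8·0.003000 + 120.1·0.1841 = 58.25 lb
  K2O: 120.1·0.1175 = 14.11 lb
  SiO2: 374.8·0.9950 + 120.1·0.6487 = 450.8 lb
  B2O3: 139.5·0.6952 = 96.98 lb
  Na2O: 120.1·0.03450 + 71.14·0.5831 + 139.5·0.3048 = 88.14 lb
LOI: 35.16·0.004000 + 374.8·0.002000 + 120.1·0.01520 + 71.14·0.4169 + 59.54·0.01020 = 32.98 lb
The glass mass, total less LOI, = 800.2 − 32.98 = 767.3 lb (the oxide masses sum to this)
percent share: oxide ÷ glass, ×100

Glass mass = 767.3 lb (batch 800.2 − LOI 32.98).
Composition: TiO2 7.681%, Al2O3 7.593%, K2O 1.839%, SiO2 58.76%, B2O3 12.64%, Na2O 11.49%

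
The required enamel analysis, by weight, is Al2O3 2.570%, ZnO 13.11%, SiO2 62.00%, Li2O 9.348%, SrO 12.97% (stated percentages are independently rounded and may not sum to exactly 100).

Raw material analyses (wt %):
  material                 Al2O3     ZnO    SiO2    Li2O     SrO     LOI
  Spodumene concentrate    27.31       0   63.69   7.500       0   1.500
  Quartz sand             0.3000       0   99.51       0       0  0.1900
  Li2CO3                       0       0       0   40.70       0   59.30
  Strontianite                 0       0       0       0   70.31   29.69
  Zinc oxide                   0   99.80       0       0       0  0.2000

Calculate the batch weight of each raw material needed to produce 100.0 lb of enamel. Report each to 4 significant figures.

Batch per 100.0 lb enamel:
  Spodumene concentrate: 8.788 lb
  Quartz sand: 56.68 lb
  Li2CO3: 21.35 lb
  Strontianite: 18.45 lb
  Zinc oxide: 13.14 lb
Total batch = 118.4 lb; LOI loss = 18.40 lb; yield = 84.46%

Intermediates are displayed rounded to 4 significant figures. The whole derivation maintains full float precision at every stage — a single rounding finalizes each reported figure — all derived quantities are computed starting from the weights per 100.0 lb of glass at exact precision (the yield, glass mass, totals, the five compositions, LOI), as written in either problem or answer.
Oxide-by-oxide targets in 100.0 lb enamel:
  Al2O3: 2.570% × 100.0 = 2.570 lb
  ZnO: 13.11% × 100.0 = 13.11 lb
  SiO2: 62.00% × 100.0 = 62.00 lb
  Li2O: 9.348% × 100.0 = 9.348 lb
  SrO: 12.97% × 100.0 = 12.97 lb
Checking each oxide sum applying the batch weights above, relative to the basis at hand (delivered sums recover each target within answer rounding):
  Al2O3: 8.788·0.2731 + 56.68·0.003000 = 2.570 lb (target 2.570 lb)
  ZnO: 13.14·0.9980 = 13.11 lb (target 13.11 lb)
  SiO2: 8.788·0.6369 + 56.68·0.9951 = 62.00 lb (target 62.00 lb)
  Li2O: 8.788·0.07500 + 21.35·0.4070 = 9.349 lb (target 9.348 lb)
  SrO: 18.45·0.7031 = 12.97 lb (target 12.97 lb)
The glass-mass cross-check: Σ batch − LOI loss = 100.0 lb (per-oxide target masses sum to 100.0 lb; against the stated basis, 100.0 lb — gaps are rounding artifacts).
Batch total: Σ batch = 118.4 lb; the LOI term Σ batch·LOI equals 18.40 lb; yield = glass ÷ total batch = 84.46%.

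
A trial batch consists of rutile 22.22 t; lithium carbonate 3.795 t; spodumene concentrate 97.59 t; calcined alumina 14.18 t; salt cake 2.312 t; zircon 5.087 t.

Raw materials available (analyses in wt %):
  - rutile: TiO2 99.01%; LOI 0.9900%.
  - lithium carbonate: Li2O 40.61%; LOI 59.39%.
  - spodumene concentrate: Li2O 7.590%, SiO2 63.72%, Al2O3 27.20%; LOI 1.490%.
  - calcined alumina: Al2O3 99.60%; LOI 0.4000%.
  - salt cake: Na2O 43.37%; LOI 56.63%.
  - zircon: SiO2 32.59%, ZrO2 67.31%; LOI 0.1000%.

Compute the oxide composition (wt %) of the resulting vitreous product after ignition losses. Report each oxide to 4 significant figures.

Glass mass = 139.9 t (batch 145.2 − LOI 5.299).
Composition: Li2O 6.397%, SiO2 45.64%, TiO2 15.73%, Al2O3 29.07%, ZrO2 2.448%, Na2O 0.7168%

The intermediate values are displayed, rounded to four significant figures, alongside each step. All arithmetic keeps full float precision at all times — each reported value is rounded once only; all derived quantities (the yield, glass mass, six oxide percentages, totals, LOI) are computed from the batch weights per 139.9 t of glass at exact precision precisely as stated by the problem or answer text.
Per-oxide mass from batch:
  Li2O: 3.795·0.4061 + 97.59·0.07590 = 8.948 t
  SiO2: 97.59·0.6372 + 5.087·0.3259 = 63.84 t
  TiO2: 22.22·0.9901 = 22.00 t
  Al2O3: 97.59·0.2720 + 14.18·0.9960 = 40.67 t
  ZrO2: 5.087·0.6731 = 3.424 t
  Na2O: 2.312·0.4337 = 1.003 t
LOI: 22.22·0.009900 + 3.795·0.5939 + 97.59·0.01490 + 14.18·0.004000 + 2.312·0.5663 + 5.087·0.001000 = 5.299 t
Resulting glass, batch − LOI: 145.2 − 5.299 = 139.9 t (the oxide masses sum to this)
wt % = 100 × oxide mass / glass mass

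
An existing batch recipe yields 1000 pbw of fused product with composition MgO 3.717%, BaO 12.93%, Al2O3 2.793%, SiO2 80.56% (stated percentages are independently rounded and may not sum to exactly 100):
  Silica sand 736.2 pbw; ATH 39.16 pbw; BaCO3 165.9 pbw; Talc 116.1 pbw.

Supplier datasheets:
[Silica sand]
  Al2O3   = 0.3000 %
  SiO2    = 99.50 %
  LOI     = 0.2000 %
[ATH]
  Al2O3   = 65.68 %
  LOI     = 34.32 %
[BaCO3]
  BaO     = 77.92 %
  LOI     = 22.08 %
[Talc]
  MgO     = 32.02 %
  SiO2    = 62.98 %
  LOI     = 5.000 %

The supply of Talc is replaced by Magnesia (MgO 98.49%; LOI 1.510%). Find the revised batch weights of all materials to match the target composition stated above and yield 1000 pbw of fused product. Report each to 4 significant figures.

Revised batch per 1000 pbw fused product:
  Silica sand: 809.6 pbw
  ATH: 38.83 pbw
  BaCO3: 165.9 pbw
  Magnesia: 37.74 pbw
Total batch = 1052 pbw; LOI loss = 52.15 pbw

All internal work runs at full precision end to end. Working values appear rounded to four significant digits within the worked lines; each reported result is rounded once only — all derived quantities, including four oxide percentages, the yield, totals, ignition loss, net glass mass, are carried from the weighed amounts at 1000 pbw of glass in exact precision, as quoted within the problem or the answer.
Per-oxide target masses for 1000 pbw fused product:
  MgO: 3.717% × 1000 = 37.17 pbw
  BaO: 12.93% × 1000 = 129.3 pbw
  Al2O3: 2.793% × 1000 = 27.93 pbw
  SiO2: 80.56% × 1000 = 805.6 pbw
Per-oxide balance check working from each reported weight, on the stated basis (every target is met by its sum exact up to rounding of places):
  MgO: 37.74·0.9849 = 37.17 pbw (target 37.17 pbw)
  BaO: 165.9·0.7792 = 129.3 pbw (target 129.3 pbw)
  Al2O3: 809.6·0.003000 + 38.83·0.6568 = 27.93 pbw (target 27.93 pbw)
  SiO2: 809.6·0.9950 = 805.6 pbw (target 805.6 pbw)
Glass-mass sanity pass: batch Σ − ignition loss = 999.9 pbw (targets for the oxides total 1000 pbw; versus the stated basis of 1000 pbw — differing by rounding only).
Batch total: Σ batch = 1052 pbw; loss to ignition Σ batch·LOI = 52.15 pbw; the yield ratio, glass ÷ batch: 95.04%.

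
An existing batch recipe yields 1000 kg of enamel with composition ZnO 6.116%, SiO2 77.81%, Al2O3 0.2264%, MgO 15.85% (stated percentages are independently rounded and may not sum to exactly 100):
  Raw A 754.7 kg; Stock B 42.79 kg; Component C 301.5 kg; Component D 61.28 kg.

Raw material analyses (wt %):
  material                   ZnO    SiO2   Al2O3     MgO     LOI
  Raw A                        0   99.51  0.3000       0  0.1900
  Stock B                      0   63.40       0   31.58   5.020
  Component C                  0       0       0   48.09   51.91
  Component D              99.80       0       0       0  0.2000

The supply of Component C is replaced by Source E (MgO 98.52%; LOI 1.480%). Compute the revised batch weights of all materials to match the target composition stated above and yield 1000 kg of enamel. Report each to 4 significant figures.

Mid-chain values are shown rounded off to 4 significant digits as written; the working math carries full float precision at each step — every reported result is rounded only once — derived quantities (totals, the four compositions, LOI, glass mass, yield) are rebuilt starting from the weights at 1000 kg of glass at full float precision exactly as shown in either problem or answer.
Target masses of each oxide per 1000 kg enamel:
  ZnO: 6.116% × 1000 = 61.16 kg
  SiO2: 77.81% × 1000 = 778.1 kg
  Al2O3: 0.2264% × 1000 = 2.264 kg
  MgO: 15.85% × 1000 = 158.5 kg
Mass-balance tally per oxide on the weights just shown, on the stated basis (sums match the target masses given rounding of the digits):
  ZnO: 61.28·0.9980 = 61.16 kg (target 61.16 kg)
  SiO2: 754.7·0.9951 + 42.79·0.6340 = 778.1 kg (target 778.1 kg)
  Al2O3: 754.7·0.003000 = 2.264 kg (target 2.264 kg)
  MgO: 42.79·0.3158 + 147.2·0.9852 = 158.5 kg (target 158.5 kg)
The glass-mass cross-check: whole batch net of LOI = 1000 kg (per-oxide target masses sum to 1000 kg; against the stated basis, 1000 kg — a pure rounding effect).
Summing the batch: Σ batch = 1006 kg; Σ batch·LOI gives LOI loss = 5.883 kg; as yield: glass ÷ batch → 99.42%.

Revised batch per 1000 kg enamel:
  Raw A: 754.7 kg
  Stock B: 42.79 kg
  Source E: 147.2 kg
  Component D: 61.28 kg
Total batch = 1006 kg; LOI loss = 5.883 kg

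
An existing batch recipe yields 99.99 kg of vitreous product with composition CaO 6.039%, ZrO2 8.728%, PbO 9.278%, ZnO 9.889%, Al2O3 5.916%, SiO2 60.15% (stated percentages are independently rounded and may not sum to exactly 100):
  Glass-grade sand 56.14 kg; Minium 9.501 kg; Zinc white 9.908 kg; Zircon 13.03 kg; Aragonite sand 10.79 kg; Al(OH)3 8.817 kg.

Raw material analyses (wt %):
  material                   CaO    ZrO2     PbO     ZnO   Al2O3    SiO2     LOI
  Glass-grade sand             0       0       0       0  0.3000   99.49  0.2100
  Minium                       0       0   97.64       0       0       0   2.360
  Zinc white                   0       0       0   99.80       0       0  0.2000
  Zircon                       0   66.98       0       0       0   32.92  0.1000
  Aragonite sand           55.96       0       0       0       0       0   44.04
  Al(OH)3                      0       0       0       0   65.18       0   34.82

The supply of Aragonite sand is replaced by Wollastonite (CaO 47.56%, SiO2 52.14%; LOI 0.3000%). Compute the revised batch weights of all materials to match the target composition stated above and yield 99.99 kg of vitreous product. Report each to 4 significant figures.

Mid-chain values are printed with 4-significant-figure rounding in the printout. The working math maintains exact precision all the way through. A single rounding yields each reported figure; all derived quantities are re-derived using the weight values on 99.99 kg of glass in exact precision (LOI, totals, six oxide percentages, net glass mass, yield), as written in either problem or answer.
Target masses of each oxide per 99.99 kg vitreous product:
  CaO: 6.039% × 99.99 = 6.038 kg
  ZrO2: 8.728% × 99.99 = 8.727 kg
  PbO: 9.278% × 99.99 = 9.277 kg
  ZnO: 9.889% × 99.99 = 9.888 kg
  Al2O3: 5.916% × 99.99 = 5.915 kg
  SiO2: 60.15% × 99.99 = 60.14 kg
Balance tally, oxide-wise, with the batch weights as given, versus the basis set out (every target is met by its sum inside rounding margins):
  CaO: 12.70·0.4756 = 6.040 kg (target 6.038 kg)
  ZrO2: 13.03·0.6698 = 8.727 kg (target 8.727 kg)
  PbO: 9.501·0.9764 = 9.277 kg (target 9.277 kg)
  ZnO: 9.908·0.9980 = 9.888 kg (target 9.888 kg)
  Al2O3: 49.49·0.003000 + 8.848·0.6518 = 5.916 kg (target 5.915 kg)
  SiO2: 49.49·0.9949 + 13.03·0.3292 + 12.70·0.5214 = 60.15 kg (target 60.14 kg)
Glass-mass sanity pass: whole batch net of LOI = 100.0 kg (the Σ of target masses is 99.99 kg; against the stated basis, 99.99 kg — differing by rounding only).
Summing the batch: Σ batch = 103.5 kg; LOI loss = Σ batch·LOI = 3.480 kg; the yield ratio, glass ÷ batch: 96.64%.

Revised batch per 99.99 kg vitreous product:
  Glass-grade sand: 49.49 kg
  Minium: 9.501 kg
  Zinc white: 9.908 kg
  Zircon: 13.03 kg
  Wollastonite: 12.70 kg
  Al(OH)3: 8.848 kg
Total batch = 103.5 kg; LOI loss = 3.480 kg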